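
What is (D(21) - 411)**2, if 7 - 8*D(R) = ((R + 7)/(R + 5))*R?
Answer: 1844444809/10816 ≈ 1.7053e+5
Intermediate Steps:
D(R) = 7/8 - R*(7 + R)/(8*(5 + R)) (D(R) = 7/8 - (R + 7)/(R + 5)*R/8 = 7/8 - (7 + R)/(5 + R)*R/8 = 7/8 - R*(7 + R)/(8*(5 + R)))
(D(21) - 411)**2 = ((35 - 1*21**2)/(8*(5 + 21)) - 411)**2 = ((1/8)*(35 - 1*441)/26 - 411)**2 = ((1/8)*(1/26)*(35 - 441) - 411)**2 = ((1/8)*(1/26)*(-406) - 411)**2 = (-203/104 - 411)**2 = (-42947/104)**2 = 1844444809/10816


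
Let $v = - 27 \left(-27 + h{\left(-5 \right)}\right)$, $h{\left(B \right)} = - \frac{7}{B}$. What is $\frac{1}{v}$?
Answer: $\frac{5}{3456} \approx 0.0014468$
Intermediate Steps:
$v = \frac{3456}{5}$ ($v = - 27 \left(-27 - \frac{7}{-5}\right) = - 27 \left(-27 - - \frac{7}{5}\right) = - 27 \left(-27 + \frac{7}{5}\right) = \left(-27\right) \left(- \frac{128}{5}\right) = \frac{3456}{5} \approx 691.2$)
$\frac{1}{v} = \frac{1}{\frac{3456}{5}} = \frac{5}{3456}$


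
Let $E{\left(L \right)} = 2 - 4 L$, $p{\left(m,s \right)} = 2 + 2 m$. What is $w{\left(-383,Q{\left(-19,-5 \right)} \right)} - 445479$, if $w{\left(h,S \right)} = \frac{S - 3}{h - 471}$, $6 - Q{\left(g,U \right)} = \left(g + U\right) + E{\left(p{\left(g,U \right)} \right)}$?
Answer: $- \frac{54348421}{122} \approx -4.4548 \cdot 10^{5}$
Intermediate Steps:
$Q{\left(g,U \right)} = 12 - U + 7 g$ ($Q{\left(g,U \right)} = 6 - \left(\left(g + U\right) - \left(-2 + 4 \left(2 + 2 g\right)\right)\right) = 6 - \left(\left(U + g\right) + \left(2 - \left(8 + 8 g\right)\right)\right) = 6 - \left(\left(U + g\right) - \left(6 + 8 g\right)\right) = 6 - \left(-6 + U - 7 g\right) = 6 + \left(6 - U + 7 g\right) = 12 - U + 7 g$)
$w{\left(h,S \right)} = \frac{-3 + S}{-471 + h}$
$w{\left(-383,Q{\left(-19,-5 \right)} \right)} - 445479 = \frac{-3 + \left(12 - -5 + 7 \left(-19\right)\right)}{-471 - 383} - 445479 = \frac{-3 + \left(12 + 5 - 133\right)}{-854} - 445479 = - \frac{-3 - 116}{854} - 445479 = \left(- \frac{1}{854}\right) \left(-119\right) - 445479 = \frac{17}{122} - 445479 = - \frac{54348421}{122}$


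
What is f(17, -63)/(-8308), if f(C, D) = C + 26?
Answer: -43/8308 ≈ -0.0051757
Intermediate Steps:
f(C, D) = 26 + C
f(17, -63)/(-8308) = (26 + 17)/(-8308) = 43*(-1/8308) = -43/8308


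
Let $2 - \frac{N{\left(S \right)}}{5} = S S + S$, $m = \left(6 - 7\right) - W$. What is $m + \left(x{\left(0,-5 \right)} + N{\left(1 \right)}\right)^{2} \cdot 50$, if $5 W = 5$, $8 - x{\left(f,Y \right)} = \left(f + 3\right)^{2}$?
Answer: $48$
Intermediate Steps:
$x{\left(f,Y \right)} = 8 - \left(3 + f\right)^{2}$ ($x{\left(f,Y \right)} = 8 - \left(f + 3\right)^{2} = 8 - \left(3 + f\right)^{2}$)
$W = 1$ ($W = \frac{1}{5} \cdot 5 = 1$)
$m = -2$ ($m = \left(6 - 7\right) - 1 = -1 - 1 = -2$)
$N{\left(S \right)} = 10 - 5 S - 5 S^{2}$ ($N{\left(S \right)} = 10 - 5 \left(S S + S\right) = 10 - 5 \left(S^{2} + S\right) = 10 - 5 \left(S + S^{2}\right) = 10 - \left(5 S + 5 S^{2}\right) = 10 - 5 S - 5 S^{2}$)
$m + \left(x{\left(0,-5 \right)} + N{\left(1 \right)}\right)^{2} \cdot 50 = -2 + \left(\left(8 - \left(3 + 0\right)^{2}\right) - \left(-5 + 5\right)\right)^{2} \cdot 50 = -2 + \left(\left(8 - 3^{2}\right) - 0\right)^{2} \cdot 50 = -2 + \left(\left(8 - 9\right) - 0\right)^{2} \cdot 50 = -2 + \left(\left(8 - 9\right) + 0\right)^{2} \cdot 50 = -2 + \left(-1 + 0\right)^{2} \cdot 50 = -2 + \left(-1\right)^{2} \cdot 50 = -2 + 1 \cdot 50 = -2 + 50 = 48$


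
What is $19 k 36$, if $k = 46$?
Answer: $31464$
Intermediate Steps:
$19 k 36 = 19 \cdot 46 \cdot 36 = 874 \cdot 36 = 31464$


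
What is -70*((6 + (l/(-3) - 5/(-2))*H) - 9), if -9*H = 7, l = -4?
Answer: 11305/27 ≈ 418.70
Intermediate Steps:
H = -7/9 (H = -⅑*7 = -7/9 ≈ -0.77778)
-70*((6 + (l/(-3) - 5/(-2))*H) - 9) = -70*((6 + (-4/(-3) - 5/(-2))*(-7/9)) - 9) = -70*((6 + (-4*(-⅓) - 5*(-½))*(-7/9)) - 9) = -70*((6 + (4/3 + 5/2)*(-7/9)) - 9) = -70*((6 + (23/6)*(-7/9)) - 9) = -70*((6 - 161/54) - 9) = -70*(163/54 - 9) = -70*(-323/54) = 11305/27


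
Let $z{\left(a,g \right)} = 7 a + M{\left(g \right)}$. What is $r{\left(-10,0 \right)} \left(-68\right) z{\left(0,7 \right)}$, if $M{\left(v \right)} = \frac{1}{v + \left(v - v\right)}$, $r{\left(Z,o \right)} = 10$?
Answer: $- \frac{680}{7} \approx -97.143$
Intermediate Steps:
$M{\left(v \right)} = \frac{1}{v}$ ($M{\left(v \right)} = \frac{1}{v + 0} = \frac{1}{v}$)
$z{\left(a,g \right)} = \frac{1}{g} + 7 a$ ($z{\left(a,g \right)} = 7 a + \frac{1}{g} = \frac{1}{g} + 7 a$)
$r{\left(-10,0 \right)} \left(-68\right) z{\left(0,7 \right)} = 10 \left(-68\right) \left(\frac{1}{7} + 7 \cdot 0\right) = - 680 \left(\frac{1}{7} + 0\right) = \left(-680\right) \frac{1}{7} = - \frac{680}{7}$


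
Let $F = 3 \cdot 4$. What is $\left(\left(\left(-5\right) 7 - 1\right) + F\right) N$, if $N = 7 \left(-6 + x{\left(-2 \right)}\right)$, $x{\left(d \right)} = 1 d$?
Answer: $1344$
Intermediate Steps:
$x{\left(d \right)} = d$
$F = 12$
$N = -56$ ($N = 7 \left(-6 - 2\right) = 7 \left(-8\right) = -56$)
$\left(\left(\left(-5\right) 7 - 1\right) + F\right) N = \left(\left(\left(-5\right) 7 - 1\right) + 12\right) \left(-56\right) = \left(\left(-35 - 1\right) + 12\right) \left(-56\right) = \left(-36 + 12\right) \left(-56\right) = \left(-24\right) \left(-56\right) = 1344$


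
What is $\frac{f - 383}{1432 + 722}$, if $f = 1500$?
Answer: $\frac{1117}{2154} \approx 0.51857$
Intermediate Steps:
$\frac{f - 383}{1432 + 722} = \frac{1500 - 383}{1432 + 722} = \frac{1}{2154} \cdot 1117 = \frac{1117}{2154}$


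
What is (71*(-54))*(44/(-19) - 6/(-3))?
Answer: 23004/19 ≈ 1210.7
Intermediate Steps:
(71*(-54))*(44/(-19) - 6/(-3)) = -3834*(44*(-1/19) - 6*(-1/3)) = -3834*(-44/19 + 2) = -3834*(-6/19) = 23004/19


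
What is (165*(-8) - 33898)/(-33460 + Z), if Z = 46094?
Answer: -17609/6317 ≈ -2.7876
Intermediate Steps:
(165*(-8) - 33898)/(-33460 + Z) = (165*(-8) - 33898)/(-33460 + 46094) = (-1320 - 33898)/12634 = -35218*1/12634 = -17609/6317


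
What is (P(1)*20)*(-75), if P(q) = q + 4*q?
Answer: -7500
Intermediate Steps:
P(q) = 5*q
(P(1)*20)*(-75) = ((5*1)*20)*(-75) = (5*20)*(-75) = 100*(-75) = -7500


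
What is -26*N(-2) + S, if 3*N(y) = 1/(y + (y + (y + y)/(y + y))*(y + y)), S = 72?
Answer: 203/3 ≈ 67.667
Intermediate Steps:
N(y) = 1/(3*(y + 2*y*(1 + y))) (N(y) = 1/(3*(y + (y + (y + y)/(y + y))*(y + y))) = 1/(3*(y + (y + (2*y)/((2*y)))*(2*y))) = 1/(3*(y + (y + (2*y)*(1/(2*y)))*(2*y))) = 1/(3*(y + (y + 1)*(2*y))) = 1/(3*(y + (1 + y)*(2*y))) = 1/(3*(y + 2*y*(1 + y))))
-26*N(-2) + S = -26/(3*(-2)*(3 + 2*(-2))) + 72 = -26*(-1)/(3*2*(3 - 4)) + 72 = -26*(-1)/(3*2*(-1)) + 72 = -26*(-1)*(-1)/(3*2) + 72 = -26*⅙ + 72 = -13/3 + 72 = 203/3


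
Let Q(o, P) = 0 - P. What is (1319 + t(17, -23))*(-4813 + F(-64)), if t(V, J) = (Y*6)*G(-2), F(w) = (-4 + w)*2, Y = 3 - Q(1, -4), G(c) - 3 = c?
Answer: -6498037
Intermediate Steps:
Q(o, P) = -P
G(c) = 3 + c
Y = -1 (Y = 3 - (-1)*(-4) = 3 - 1*4 = 3 - 4 = -1)
F(w) = -8 + 2*w
t(V, J) = -6 (t(V, J) = (-1*6)*(3 - 2) = -6*1 = -6)
(1319 + t(17, -23))*(-4813 + F(-64)) = (1319 - 6)*(-4813 + (-8 + 2*(-64))) = 1313*(-4813 + (-8 - 128)) = 1313*(-4813 - 136) = 1313*(-4949) = -6498037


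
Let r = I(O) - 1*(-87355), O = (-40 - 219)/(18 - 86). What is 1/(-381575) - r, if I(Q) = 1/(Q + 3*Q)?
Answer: -8633119875409/98827925 ≈ -87355.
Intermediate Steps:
O = 259/68 (O = -259/(-68) = -259*(-1/68) = 259/68 ≈ 3.8088)
I(Q) = 1/(4*Q)
r = 22624962/259 (r = 1/(4*(259/68)) - 1*(-87355) = (¼)*(68/259) + 87355 = 17/259 + 87355 = 22624962/259 ≈ 87355.)
1/(-381575) - r = 1/(-381575) - 1*22624962/259 = -1/381575 - 22624962/259 = -8633119875409/98827925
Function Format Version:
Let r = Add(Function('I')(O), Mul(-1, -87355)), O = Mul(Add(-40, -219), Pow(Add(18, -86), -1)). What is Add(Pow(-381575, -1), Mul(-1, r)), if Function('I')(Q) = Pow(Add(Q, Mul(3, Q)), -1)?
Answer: Rational(-8633119875409, 98827925) ≈ -87355.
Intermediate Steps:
O = Rational(259, 68) (O = Mul(-259, Pow(-68, -1)) = Mul(-259, Rational(-1, 68)) = Rational(259, 68) ≈ 3.8088)
Function('I')(Q) = Mul(Rational(1, 4), Pow(Q, -1)) (Function('I')(Q) = Pow(Mul(4, Q), -1) = Mul(Rational(1, 4), Pow(Q, -1)))
r = Rational(22624962, 259) (r = Add(Mul(Rational(1, 4), Pow(Rational(259, 68), -1)), Mul(-1, -87355)) = Add(Mul(Rational(1, 4), Rational(68, 259)), 87355) = Add(Rational(17, 259), 87355) = Rational(22624962, 259) ≈ 87355.)
Add(Pow(-381575, -1), Mul(-1, r)) = Add(Pow(-381575, -1), Mul(-1, Rational(22624962, 259))) = Add(Rational(-1, 381575), Rational(-22624962, 259)) = Rational(-8633119875409, 98827925)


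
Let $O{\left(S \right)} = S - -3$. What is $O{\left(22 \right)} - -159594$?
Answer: $159619$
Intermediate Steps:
$O{\left(S \right)} = 3 + S$ ($O{\left(S \right)} = S + 3 = 3 + S$)
$O{\left(22 \right)} - -159594 = \left(3 + 22\right) - -159594 = 25 + 159594 = 159619$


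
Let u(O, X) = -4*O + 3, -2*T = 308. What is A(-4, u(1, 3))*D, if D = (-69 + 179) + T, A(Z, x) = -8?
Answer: 352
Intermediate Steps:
T = -154 (T = -1/2*308 = -154)
u(O, X) = 3 - 4*O
D = -44 (D = (-69 + 179) - 154 = 110 - 154 = -44)
A(-4, u(1, 3))*D = -8*(-44) = 352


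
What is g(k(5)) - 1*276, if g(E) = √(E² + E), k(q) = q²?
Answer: -276 + 5*√26 ≈ -250.50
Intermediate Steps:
g(E) = √(E + E²)
g(k(5)) - 1*276 = √(5²*(1 + 5²)) - 1*276 = √(25*(1 + 25)) - 276 = √(25*26) - 276 = √650 - 276 = 5*√26 - 276 = -276 + 5*√26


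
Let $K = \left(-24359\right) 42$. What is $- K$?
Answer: $1023078$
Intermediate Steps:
$K = -1023078$
$- K = \left(-1\right) \left(-1023078\right) = 1023078$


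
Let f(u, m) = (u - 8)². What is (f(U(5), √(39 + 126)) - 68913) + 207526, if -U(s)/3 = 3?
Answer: 138902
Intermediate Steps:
U(s) = -9 (U(s) = -3*3 = -9)
f(u, m) = (-8 + u)²
(f(U(5), √(39 + 126)) - 68913) + 207526 = ((-8 - 9)² - 68913) + 207526 = ((-17)² - 68913) + 207526 = (289 - 68913) + 207526 = -68624 + 207526 = 138902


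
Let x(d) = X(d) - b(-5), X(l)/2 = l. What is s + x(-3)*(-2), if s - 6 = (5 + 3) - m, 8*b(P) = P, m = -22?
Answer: 187/4 ≈ 46.750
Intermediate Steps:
X(l) = 2*l
b(P) = P/8
x(d) = 5/8 + 2*d (x(d) = 2*d - (-5)/8 = 2*d - 1*(-5/8) = 2*d + 5/8 = 5/8 + 2*d)
s = 36 (s = 6 + ((5 + 3) - 1*(-22)) = 6 + (8 + 22) = 6 + 30 = 36)
s + x(-3)*(-2) = 36 + (5/8 + 2*(-3))*(-2) = 36 + (5/8 - 6)*(-2) = 36 - 43/8*(-2) = 36 + 43/4 = 187/4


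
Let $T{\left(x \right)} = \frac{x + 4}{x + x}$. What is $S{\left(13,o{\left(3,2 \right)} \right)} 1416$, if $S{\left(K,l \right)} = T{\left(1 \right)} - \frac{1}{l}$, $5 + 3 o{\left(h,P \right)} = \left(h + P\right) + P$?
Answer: $1416$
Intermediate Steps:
$o{\left(h,P \right)} = - \frac{5}{3} + \frac{h}{3} + \frac{2 P}{3}$ ($o{\left(h,P \right)} = - \frac{5}{3} + \frac{\left(h + P\right) + P}{3} = - \frac{5}{3} + \frac{\left(P + h\right) + P}{3} = - \frac{5}{3} + \frac{h + 2 P}{3} = - \frac{5}{3} + \left(\frac{h}{3} + \frac{2 P}{3}\right) = - \frac{5}{3} + \frac{h}{3} + \frac{2 P}{3}$)
$T{\left(x \right)} = \frac{4 + x}{2 x}$
$S{\left(K,l \right)} = \frac{5}{2} - \frac{1}{l}$ ($S{\left(K,l \right)} = \frac{4 + 1}{2 \cdot 1} - \frac{1}{l} = \frac{1}{2} \cdot 1 \cdot 5 - \frac{1}{l} = \frac{5}{2} - \frac{1}{l}$)
$S{\left(13,o{\left(3,2 \right)} \right)} 1416 = \left(\frac{5}{2} - \frac{1}{- \frac{5}{3} + \frac{1}{3} \cdot 3 + \frac{2}{3} \cdot 2}\right) 1416 = \left(\frac{5}{2} - \frac{1}{- \frac{5}{3} + 1 + \frac{4}{3}}\right) 1416 = \left(\frac{5}{2} - \frac{1}{\frac{2}{3}}\right) 1416 = \left(\frac{5}{2} - \frac{3}{2}\right) 1416 = 1 \cdot 1416 = 1416$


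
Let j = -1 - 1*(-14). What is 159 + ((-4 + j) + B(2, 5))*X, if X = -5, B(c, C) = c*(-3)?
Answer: 144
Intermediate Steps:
j = 13 (j = -1 + 14 = 13)
B(c, C) = -3*c
159 + ((-4 + j) + B(2, 5))*X = 159 + ((-4 + 13) - 3*2)*(-5) = 159 + (9 - 6)*(-5) = 159 + 3*(-5) = 159 - 15 = 144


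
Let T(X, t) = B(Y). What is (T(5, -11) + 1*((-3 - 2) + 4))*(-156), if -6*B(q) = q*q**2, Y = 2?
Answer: 364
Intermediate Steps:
B(q) = -q**3/6 (B(q) = -q*q**2/6 = -q**3/6)
T(X, t) = -4/3 (T(X, t) = -1/6*2**3 = -1/6*8 = -4/3)
(T(5, -11) + 1*((-3 - 2) + 4))*(-156) = (-4/3 + 1*((-3 - 2) + 4))*(-156) = (-4/3 + 1*(-5 + 4))*(-156) = (-4/3 + 1*(-1))*(-156) = (-4/3 - 1)*(-156) = -7/3*(-156) = 364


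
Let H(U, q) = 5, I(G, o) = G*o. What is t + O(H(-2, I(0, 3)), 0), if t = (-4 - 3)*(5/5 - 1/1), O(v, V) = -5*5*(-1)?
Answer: 25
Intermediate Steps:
O(v, V) = 25 (O(v, V) = -25*(-1) = 25)
t = 0 (t = -7*(5*(⅕) - 1*1) = -7*(1 - 1) = -7*0 = 0)
t + O(H(-2, I(0, 3)), 0) = 0 + 25 = 25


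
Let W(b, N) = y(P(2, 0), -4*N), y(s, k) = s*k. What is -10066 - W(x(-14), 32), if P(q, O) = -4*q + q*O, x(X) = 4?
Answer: -11090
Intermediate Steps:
P(q, O) = -4*q + O*q
y(s, k) = k*s
W(b, N) = 32*N (W(b, N) = (-4*N)*(2*(-4 + 0)) = (-4*N)*(2*(-4)) = -4*N*(-8) = 32*N)
-10066 - W(x(-14), 32) = -10066 - 32*32 = -10066 - 1*1024 = -10066 - 1024 = -11090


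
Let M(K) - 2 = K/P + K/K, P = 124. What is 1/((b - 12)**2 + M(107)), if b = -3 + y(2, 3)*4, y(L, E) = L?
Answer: 124/6555 ≈ 0.018917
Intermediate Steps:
b = 5 (b = -3 + 2*4 = -3 + 8 = 5)
M(K) = 3 + K/124 (M(K) = 2 + (K/124 + K/K) = 2 + (K*(1/124) + 1) = 2 + (K/124 + 1) = 2 + (1 + K/124) = 3 + K/124)
1/((b - 12)**2 + M(107)) = 1/((5 - 12)**2 + (3 + (1/124)*107)) = 1/((-7)**2 + (3 + 107/124)) = 1/(49 + 479/124) = 1/(6555/124) = 124/6555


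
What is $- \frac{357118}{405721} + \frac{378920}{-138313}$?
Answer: $- \frac{203129863254}{56116488673} \approx -3.6198$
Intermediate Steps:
$- \frac{357118}{405721} + \frac{378920}{-138313} = \left(-357118\right) \frac{1}{405721} + 378920 \left(- \frac{1}{138313}\right) = - \frac{357118}{405721} - \frac{378920}{138313} = - \frac{203129863254}{56116488673}$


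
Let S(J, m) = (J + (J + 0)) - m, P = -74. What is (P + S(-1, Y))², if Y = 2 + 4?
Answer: 6724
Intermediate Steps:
Y = 6
S(J, m) = -m + 2*J (S(J, m) = (J + J) - m = 2*J - m = -m + 2*J)
(P + S(-1, Y))² = (-74 + (-1*6 + 2*(-1)))² = (-74 + (-6 - 2))² = (-74 - 8)² = (-82)² = 6724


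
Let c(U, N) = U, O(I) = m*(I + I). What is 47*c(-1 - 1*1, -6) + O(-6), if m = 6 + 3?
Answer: -202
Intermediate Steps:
m = 9
O(I) = 18*I (O(I) = 9*(I + I) = 9*(2*I) = 18*I)
47*c(-1 - 1*1, -6) + O(-6) = 47*(-1 - 1*1) + 18*(-6) = 47*(-1 - 1) - 108 = 47*(-2) - 108 = -94 - 108 = -202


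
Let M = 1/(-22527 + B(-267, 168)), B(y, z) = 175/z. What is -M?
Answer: 24/540623 ≈ 4.4393e-5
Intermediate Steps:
M = -24/540623 (M = 1/(-22527 + 175/168) = 1/(-22527 + 175*(1/168)) = 1/(-22527 + 25/24) = 1/(-540623/24) = -24/540623 ≈ -4.4393e-5)
-M = -1*(-24/540623) = 24/540623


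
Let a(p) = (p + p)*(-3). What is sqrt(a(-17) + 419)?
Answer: sqrt(521) ≈ 22.825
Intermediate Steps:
a(p) = -6*p (a(p) = (2*p)*(-3) = -6*p)
sqrt(a(-17) + 419) = sqrt(-6*(-17) + 419) = sqrt(102 + 419) = sqrt(521)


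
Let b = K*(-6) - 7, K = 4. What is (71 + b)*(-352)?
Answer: -14080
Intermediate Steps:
b = -31 (b = 4*(-6) - 7 = -24 - 7 = -31)
(71 + b)*(-352) = (71 - 31)*(-352) = 40*(-352) = -14080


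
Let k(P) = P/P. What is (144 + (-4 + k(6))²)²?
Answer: 23409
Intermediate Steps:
k(P) = 1
(144 + (-4 + k(6))²)² = (144 + (-4 + 1)²)² = (144 + (-3)²)² = (144 + 9)² = 153² = 23409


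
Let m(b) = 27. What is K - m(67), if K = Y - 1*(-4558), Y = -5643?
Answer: -1112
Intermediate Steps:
K = -1085 (K = -5643 - 1*(-4558) = -5643 + 4558 = -1085)
K - m(67) = -1085 - 1*27 = -1085 - 27 = -1112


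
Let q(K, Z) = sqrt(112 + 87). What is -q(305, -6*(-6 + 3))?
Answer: -sqrt(199) ≈ -14.107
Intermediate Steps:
q(K, Z) = sqrt(199)
-q(305, -6*(-6 + 3)) = -sqrt(199)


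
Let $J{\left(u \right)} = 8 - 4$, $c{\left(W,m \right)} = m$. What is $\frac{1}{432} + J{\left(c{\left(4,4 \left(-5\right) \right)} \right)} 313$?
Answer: $\frac{540865}{432} \approx 1252.0$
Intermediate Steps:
$J{\left(u \right)} = 4$ ($J{\left(u \right)} = 8 - 4 = 4$)
$\frac{1}{432} + J{\left(c{\left(4,4 \left(-5\right) \right)} \right)} 313 = \frac{1}{432} + 4 \cdot 313 = \frac{1}{432} + 1252 = \frac{540865}{432}$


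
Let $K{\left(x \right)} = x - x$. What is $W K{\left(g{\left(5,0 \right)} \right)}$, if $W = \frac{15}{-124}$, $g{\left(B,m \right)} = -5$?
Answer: $0$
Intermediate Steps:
$K{\left(x \right)} = 0$
$W = - \frac{15}{124}$ ($W = 15 \left(- \frac{1}{124}\right) = - \frac{15}{124} \approx -0.12097$)
$W K{\left(g{\left(5,0 \right)} \right)} = \left(- \frac{15}{124}\right) 0 = 0$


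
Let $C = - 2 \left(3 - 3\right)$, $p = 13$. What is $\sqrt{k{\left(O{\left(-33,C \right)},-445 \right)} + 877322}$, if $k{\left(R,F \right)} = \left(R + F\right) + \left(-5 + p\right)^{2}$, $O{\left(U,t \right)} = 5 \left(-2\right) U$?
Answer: $\sqrt{877271} \approx 936.63$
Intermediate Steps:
$C = 0$ ($C = \left(-2\right) 0 = 0$)
$O{\left(U,t \right)} = - 10 U$
$k{\left(R,F \right)} = 64 + F + R$ ($k{\left(R,F \right)} = \left(R + F\right) + \left(-5 + 13\right)^{2} = \left(F + R\right) + 8^{2} = \left(F + R\right) + 64 = 64 + F + R$)
$\sqrt{k{\left(O{\left(-33,C \right)},-445 \right)} + 877322} = \sqrt{\left(64 - 445 - -330\right) + 877322} = \sqrt{\left(64 - 445 + 330\right) + 877322} = \sqrt{-51 + 877322} = \sqrt{877271}$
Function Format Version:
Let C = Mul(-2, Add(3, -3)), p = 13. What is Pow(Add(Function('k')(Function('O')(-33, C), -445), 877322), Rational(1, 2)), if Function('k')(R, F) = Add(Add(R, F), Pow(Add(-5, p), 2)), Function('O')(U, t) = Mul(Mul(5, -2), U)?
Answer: Pow(877271, Rational(1, 2)) ≈ 936.63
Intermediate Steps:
C = 0 (C = Mul(-2, 0) = 0)
Function('O')(U, t) = Mul(-10, U)
Function('k')(R, F) = Add(64, F, R) (Function('k')(R, F) = Add(Add(R, F), Pow(Add(-5, 13), 2)) = Add(Add(F, R), Pow(8, 2)) = Add(Add(F, R), 64) = Add(64, F, R))
Pow(Add(Function('k')(Function('O')(-33, C), -445), 877322), Rational(1, 2)) = Pow(Add(Add(64, -445, Mul(-10, -33)), 877322), Rational(1, 2)) = Pow(Add(Add(64, -445, 330), 877322), Rational(1, 2)) = Pow(Add(-51, 877322), Rational(1, 2)) = Pow(877271, Rational(1, 2))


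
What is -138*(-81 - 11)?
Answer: 12696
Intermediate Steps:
-138*(-81 - 11) = -138*(-92) = 12696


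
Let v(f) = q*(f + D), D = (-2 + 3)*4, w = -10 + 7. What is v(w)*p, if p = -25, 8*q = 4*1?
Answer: -25/2 ≈ -12.500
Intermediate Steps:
w = -3
q = 1/2 (q = (4*1)/8 = (1/8)*4 = 1/2 ≈ 0.50000)
D = 4 (D = 1*4 = 4)
v(f) = 2 + f/2 (v(f) = (f + 4)/2 = (4 + f)/2 = 2 + f/2)
v(w)*p = (2 + (1/2)*(-3))*(-25) = (2 - 3/2)*(-25) = (1/2)*(-25) = -25/2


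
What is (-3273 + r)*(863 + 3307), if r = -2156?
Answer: -22638930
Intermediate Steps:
(-3273 + r)*(863 + 3307) = (-3273 - 2156)*(863 + 3307) = -5429*4170 = -22638930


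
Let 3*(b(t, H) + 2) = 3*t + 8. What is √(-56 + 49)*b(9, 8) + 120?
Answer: 120 + 29*I*√7/3 ≈ 120.0 + 25.576*I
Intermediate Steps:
b(t, H) = ⅔ + t (b(t, H) = -2 + (3*t + 8)/3 = -2 + (8 + 3*t)/3 = -2 + (8/3 + t) = ⅔ + t)
√(-56 + 49)*b(9, 8) + 120 = √(-56 + 49)*(⅔ + 9) + 120 = √(-7)*(29/3) + 120 = (I*√7)*(29/3) + 120 = 29*I*√7/3 + 120 = 120 + 29*I*√7/3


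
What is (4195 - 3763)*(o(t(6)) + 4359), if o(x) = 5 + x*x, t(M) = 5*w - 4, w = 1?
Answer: 1885680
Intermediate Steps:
t(M) = 1 (t(M) = 5*1 - 4 = 5 - 4 = 1)
o(x) = 5 + x²
(4195 - 3763)*(o(t(6)) + 4359) = (4195 - 3763)*((5 + 1²) + 4359) = 432*((5 + 1) + 4359) = 432*(6 + 4359) = 432*4365 = 1885680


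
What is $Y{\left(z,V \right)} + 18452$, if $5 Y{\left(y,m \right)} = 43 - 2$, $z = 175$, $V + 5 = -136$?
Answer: $\frac{92301}{5} \approx 18460.0$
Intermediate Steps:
$V = -141$ ($V = -5 - 136 = -141$)
$Y{\left(y,m \right)} = \frac{41}{5}$ ($Y{\left(y,m \right)} = \frac{43 - 2}{5} = \frac{1}{5} \cdot 41 = \frac{41}{5}$)
$Y{\left(z,V \right)} + 18452 = \frac{41}{5} + 18452 = \frac{92301}{5}$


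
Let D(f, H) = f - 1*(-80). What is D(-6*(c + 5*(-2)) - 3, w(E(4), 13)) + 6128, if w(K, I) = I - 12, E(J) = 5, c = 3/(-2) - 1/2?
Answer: 6277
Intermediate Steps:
c = -2 (c = 3*(-1/2) - 1*1/2 = -3/2 - 1/2 = -2)
w(K, I) = -12 + I
D(f, H) = 80 + f (D(f, H) = f + 80 = 80 + f)
D(-6*(c + 5*(-2)) - 3, w(E(4), 13)) + 6128 = (80 + (-6*(-2 + 5*(-2)) - 3)) + 6128 = (80 + (-6*(-2 - 10) - 3)) + 6128 = (80 + (-6*(-12) - 3)) + 6128 = (80 + (72 - 3)) + 6128 = (80 + 69) + 6128 = 149 + 6128 = 6277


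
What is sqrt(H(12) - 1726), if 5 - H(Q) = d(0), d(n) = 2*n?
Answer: I*sqrt(1721) ≈ 41.485*I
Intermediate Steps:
H(Q) = 5 (H(Q) = 5 - 2*0 = 5 - 1*0 = 5 + 0 = 5)
sqrt(H(12) - 1726) = sqrt(5 - 1726) = sqrt(-1721) = I*sqrt(1721)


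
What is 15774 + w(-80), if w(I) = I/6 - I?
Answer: 47522/3 ≈ 15841.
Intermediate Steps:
w(I) = -5*I/6 (w(I) = I*(⅙) - I = I/6 - I = -5*I/6)
15774 + w(-80) = 15774 - ⅚*(-80) = 15774 + 200/3 = 47522/3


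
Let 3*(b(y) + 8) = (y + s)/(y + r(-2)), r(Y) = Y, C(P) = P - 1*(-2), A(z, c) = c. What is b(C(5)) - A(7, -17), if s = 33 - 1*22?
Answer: 51/5 ≈ 10.200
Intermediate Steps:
C(P) = 2 + P (C(P) = P + 2 = 2 + P)
s = 11 (s = 33 - 22 = 11)
b(y) = -8 + (11 + y)/(3*(-2 + y)) (b(y) = -8 + ((y + 11)/(y - 2))/3 = -8 + ((11 + y)/(-2 + y))/3 = -8 + (11 + y)/(3*(-2 + y)))
b(C(5)) - A(7, -17) = (59 - 23*(2 + 5))/(3*(-2 + (2 + 5))) - 1*(-17) = (59 - 23*7)/(3*(-2 + 7)) + 17 = (⅓)*(59 - 161)/5 + 17 = (⅓)*(⅕)*(-102) + 17 = -34/5 + 17 = 51/5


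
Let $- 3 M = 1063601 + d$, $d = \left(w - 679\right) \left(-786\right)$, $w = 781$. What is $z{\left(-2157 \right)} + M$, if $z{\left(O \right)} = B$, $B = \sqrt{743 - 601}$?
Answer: $- \frac{983429}{3} + \sqrt{142} \approx -3.278 \cdot 10^{5}$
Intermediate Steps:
$B = \sqrt{142} \approx 11.916$
$z{\left(O \right)} = \sqrt{142}$
$d = -80172$ ($d = \left(781 - 679\right) \left(-786\right) = 102 \left(-786\right) = -80172$)
$M = - \frac{983429}{3}$ ($M = - \frac{1063601 - 80172}{3} = \left(- \frac{1}{3}\right) 983429 = - \frac{983429}{3} \approx -3.2781 \cdot 10^{5}$)
$z{\left(-2157 \right)} + M = \sqrt{142} - \frac{983429}{3} = - \frac{983429}{3} + \sqrt{142}$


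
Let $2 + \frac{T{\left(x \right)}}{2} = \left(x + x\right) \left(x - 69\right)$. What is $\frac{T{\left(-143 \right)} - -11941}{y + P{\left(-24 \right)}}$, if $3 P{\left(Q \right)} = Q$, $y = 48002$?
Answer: $\frac{133201}{47994} \approx 2.7754$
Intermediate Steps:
$P{\left(Q \right)} = \frac{Q}{3}$
$T{\left(x \right)} = -4 + 4 x \left(-69 + x\right)$ ($T{\left(x \right)} = -4 + 2 \left(x + x\right) \left(x - 69\right) = -4 + 2 \cdot 2 x \left(-69 + x\right) = -4 + 4 x \left(-69 + x\right)$)
$\frac{T{\left(-143 \right)} - -11941}{y + P{\left(-24 \right)}} = \frac{\left(-4 - -39468 + 4 \left(-143\right)^{2}\right) - -11941}{48002 + \frac{1}{3} \left(-24\right)} = \frac{\left(-4 + 39468 + 4 \cdot 20449\right) + \left(-9770 + 21711\right)}{48002 - 8} = \frac{\left(-4 + 39468 + 81796\right) + 11941}{47994} = \left(121260 + 11941\right) \frac{1}{47994} = 133201 \cdot \frac{1}{47994} = \frac{133201}{47994}$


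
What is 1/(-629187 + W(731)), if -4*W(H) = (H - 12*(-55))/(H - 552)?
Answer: -716/450499283 ≈ -1.5893e-6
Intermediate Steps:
W(H) = -(660 + H)/(4*(-552 + H)) (W(H) = -(H - 12*(-55))/(4*(H - 552)) = -(H + 660)/(4*(-552 + H)) = -(660 + H)/(4*(-552 + H)))
1/(-629187 + W(731)) = 1/(-629187 + (-660 - 1*731)/(4*(-552 + 731))) = 1/(-629187 + (¼)*(-660 - 731)/179) = 1/(-629187 + (¼)*(1/179)*(-1391)) = 1/(-629187 - 1391/716) = 1/(-450499283/716) = -716/450499283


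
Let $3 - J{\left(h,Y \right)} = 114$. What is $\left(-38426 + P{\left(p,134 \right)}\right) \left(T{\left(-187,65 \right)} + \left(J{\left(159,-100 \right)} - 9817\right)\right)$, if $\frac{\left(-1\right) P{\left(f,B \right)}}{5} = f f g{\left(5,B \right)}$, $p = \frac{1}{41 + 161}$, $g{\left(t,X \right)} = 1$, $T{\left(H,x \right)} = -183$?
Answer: $\frac{15853385820499}{40804} \approx 3.8853 \cdot 10^{8}$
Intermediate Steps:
$J{\left(h,Y \right)} = -111$ ($J{\left(h,Y \right)} = 3 - 114 = -111$)
$p = \frac{1}{202} \approx 0.0049505$
$P{\left(f,B \right)} = - 5 f^{2}$ ($P{\left(f,B \right)} = - 5 f f 1 = - 5 f^{2} \cdot 1 = - 5 f^{2}$)
$\left(-38426 + P{\left(p,134 \right)}\right) \left(T{\left(-187,65 \right)} + \left(J{\left(159,-100 \right)} - 9817\right)\right) = \left(-38426 - \frac{5}{40804}\right) \left(-183 - 9928\right) = \left(- \frac{1567934509}{40804}\right) \left(-10111\right) = \frac{15853385820499}{40804}$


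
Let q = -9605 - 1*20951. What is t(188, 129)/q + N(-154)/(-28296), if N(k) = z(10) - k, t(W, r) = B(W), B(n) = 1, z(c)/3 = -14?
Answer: -431321/108076572 ≈ -0.0039909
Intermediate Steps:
z(c) = -42 (z(c) = 3*(-14) = -42)
q = -30556 (q = -9605 - 20951 = -30556)
t(W, r) = 1
N(k) = -42 - k
t(188, 129)/q + N(-154)/(-28296) = 1/(-30556) + (-42 - 1*(-154))/(-28296) = 1*(-1/30556) + (-42 + 154)*(-1/28296) = -1/30556 + 112*(-1/28296) = -1/30556 - 14/3537 = -431321/108076572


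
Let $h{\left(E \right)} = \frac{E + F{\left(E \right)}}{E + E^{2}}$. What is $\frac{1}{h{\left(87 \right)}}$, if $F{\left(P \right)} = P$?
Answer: $44$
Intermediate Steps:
$h{\left(E \right)} = \frac{2 E}{E + E^{2}}$ ($h{\left(E \right)} = \frac{E + E}{E + E^{2}} = \frac{2 E}{E + E^{2}}$)
$\frac{1}{h{\left(87 \right)}} = \frac{1}{2 \frac{1}{1 + 87}} = \frac{1}{2 \cdot \frac{1}{88}} = \frac{1}{\frac{1}{44}} = 44$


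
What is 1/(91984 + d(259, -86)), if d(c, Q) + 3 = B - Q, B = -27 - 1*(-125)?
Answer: 1/92165 ≈ 1.0850e-5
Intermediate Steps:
B = 98 (B = -27 + 125 = 98)
d(c, Q) = 95 - Q (d(c, Q) = -3 + (98 - Q) = 95 - Q)
1/(91984 + d(259, -86)) = 1/(91984 + (95 - 1*(-86))) = 1/(91984 + (95 + 86)) = 1/(91984 + 181) = 1/92165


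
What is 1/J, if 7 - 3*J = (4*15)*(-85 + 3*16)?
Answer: 3/2227 ≈ 0.0013471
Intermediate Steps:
J = 2227/3 (J = 7/3 - 4*15*(-85 + 3*16)/3 = 7/3 - 20*(-85 + 48) = 7/3 - 20*(-37) = 7/3 - ⅓*(-2220) = 7/3 + 740 = 2227/3 ≈ 742.33)
1/J = 1/(2227/3) = 3/2227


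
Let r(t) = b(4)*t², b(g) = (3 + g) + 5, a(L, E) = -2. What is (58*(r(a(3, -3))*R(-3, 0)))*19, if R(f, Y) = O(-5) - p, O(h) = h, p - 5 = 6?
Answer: -846336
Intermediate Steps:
p = 11 (p = 5 + 6 = 11)
R(f, Y) = -16 (R(f, Y) = -5 - 1*11 = -5 - 11 = -16)
b(g) = 8 + g
r(t) = 12*t² (r(t) = (8 + 4)*t² = 12*t²)
(58*(r(a(3, -3))*R(-3, 0)))*19 = (58*((12*(-2)²)*(-16)))*19 = (58*((12*4)*(-16)))*19 = (58*(48*(-16)))*19 = (58*(-768))*19 = -44544*19 = -846336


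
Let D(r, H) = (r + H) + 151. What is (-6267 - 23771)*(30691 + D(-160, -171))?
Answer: -916489418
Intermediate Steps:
D(r, H) = 151 + H + r (D(r, H) = (H + r) + 151 = 151 + H + r)
(-6267 - 23771)*(30691 + D(-160, -171)) = (-6267 - 23771)*(30691 + (151 - 171 - 160)) = -30038*(30691 - 180) = -30038*30511 = -916489418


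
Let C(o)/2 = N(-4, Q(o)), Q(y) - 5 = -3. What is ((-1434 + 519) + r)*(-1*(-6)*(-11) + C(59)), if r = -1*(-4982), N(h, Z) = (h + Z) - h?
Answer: -252154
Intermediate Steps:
Q(y) = 2 (Q(y) = 5 - 3 = 2)
N(h, Z) = Z (N(h, Z) = (Z + h) - h = Z)
C(o) = 4 (C(o) = 2*2 = 4)
r = 4982
((-1434 + 519) + r)*(-1*(-6)*(-11) + C(59)) = ((-1434 + 519) + 4982)*(-1*(-6)*(-11) + 4) = (-915 + 4982)*(6*(-11) + 4) = 4067*(-66 + 4) = 4067*(-62) = -252154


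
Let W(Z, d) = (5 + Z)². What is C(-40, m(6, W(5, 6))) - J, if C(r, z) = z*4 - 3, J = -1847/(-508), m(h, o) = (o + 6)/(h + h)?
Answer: 43735/1524 ≈ 28.698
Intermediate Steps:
m(h, o) = (6 + o)/(2*h) (m(h, o) = (6 + o)/((2*h)) = (6 + o)*(1/(2*h)) = (6 + o)/(2*h))
J = 1847/508 (J = -1847*(-1/508) = 1847/508 ≈ 3.6358)
C(r, z) = -3 + 4*z (C(r, z) = 4*z - 3 = -3 + 4*z)
C(-40, m(6, W(5, 6))) - J = (-3 + 4*((½)*(6 + (5 + 5)²)/6)) - 1*1847/508 = (-3 + 4*((½)*(⅙)*(6 + 10²))) - 1847/508 = (-3 + 4*((½)*(⅙)*(6 + 100))) - 1847/508 = (-3 + 4*((½)*(⅙)*106)) - 1847/508 = (-3 + 4*(53/6)) - 1847/508 = (-3 + 106/3) - 1847/508 = 97/3 - 1847/508 = 43735/1524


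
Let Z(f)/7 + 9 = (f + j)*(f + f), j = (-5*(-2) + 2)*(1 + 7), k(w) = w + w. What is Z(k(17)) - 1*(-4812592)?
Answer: 4874409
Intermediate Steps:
k(w) = 2*w
j = 96 (j = (10 + 2)*8 = 12*8 = 96)
Z(f) = -63 + 14*f*(96 + f) (Z(f) = -63 + 7*((f + 96)*(f + f)) = -63 + 7*((96 + f)*(2*f)) = -63 + 7*(2*f*(96 + f)) = -63 + 14*f*(96 + f))
Z(k(17)) - 1*(-4812592) = (-63 + 14*(2*17)**2 + 1344*(2*17)) - 1*(-4812592) = (-63 + 14*34**2 + 1344*34) + 4812592 = (-63 + 14*1156 + 45696) + 4812592 = (-63 + 16184 + 45696) + 4812592 = 61817 + 4812592 = 4874409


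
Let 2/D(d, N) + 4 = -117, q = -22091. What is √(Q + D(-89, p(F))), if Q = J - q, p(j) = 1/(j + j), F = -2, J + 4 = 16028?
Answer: √4611913/11 ≈ 195.23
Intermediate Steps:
J = 16024 (J = -4 + 16028 = 16024)
p(j) = 1/(2*j)
D(d, N) = -2/121 (D(d, N) = 2/(-4 - 117) = 2/(-121) = 2*(-1/121) = -2/121)
Q = 38115 (Q = 16024 - 1*(-22091) = 16024 + 22091 = 38115)
√(Q + D(-89, p(F))) = √(38115 - 2/121) = √(4611913/121) = √4611913/11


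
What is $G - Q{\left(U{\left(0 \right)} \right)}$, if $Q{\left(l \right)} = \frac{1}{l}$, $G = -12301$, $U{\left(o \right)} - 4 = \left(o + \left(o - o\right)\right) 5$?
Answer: $- \frac{49205}{4} \approx -12301.0$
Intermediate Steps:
$U{\left(o \right)} = 4 + 5 o$ ($U{\left(o \right)} = 4 + \left(o + \left(o - o\right)\right) 5 = 4 + \left(o + 0\right) 5 = 4 + o 5 = 4 + 5 o$)
$G - Q{\left(U{\left(0 \right)} \right)} = -12301 - \frac{1}{4 + 5 \cdot 0} = -12301 - \frac{1}{4 + 0} = -12301 - \frac{1}{4} = - \frac{49205}{4}$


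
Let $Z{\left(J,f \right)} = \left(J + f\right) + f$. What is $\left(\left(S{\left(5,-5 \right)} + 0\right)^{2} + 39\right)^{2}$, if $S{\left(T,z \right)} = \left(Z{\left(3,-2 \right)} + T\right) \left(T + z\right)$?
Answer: $1521$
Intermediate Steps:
$Z{\left(J,f \right)} = J + 2 f$
$S{\left(T,z \right)} = \left(-1 + T\right) \left(T + z\right)$ ($S{\left(T,z \right)} = \left(\left(3 + 2 \left(-2\right)\right) + T\right) \left(T + z\right) = \left(\left(3 - 4\right) + T\right) \left(T + z\right) = \left(-1 + T\right) \left(T + z\right)$)
$\left(\left(S{\left(5,-5 \right)} + 0\right)^{2} + 39\right)^{2} = \left(\left(\left(5^{2} - 5 - -5 + 5 \left(-5\right)\right) + 0\right)^{2} + 39\right)^{2} = \left(\left(\left(25 - 5 + 5 - 25\right) + 0\right)^{2} + 39\right)^{2} = \left(\left(0 + 0\right)^{2} + 39\right)^{2} = \left(0^{2} + 39\right)^{2} = \left(0 + 39\right)^{2} = 39^{2} = 1521$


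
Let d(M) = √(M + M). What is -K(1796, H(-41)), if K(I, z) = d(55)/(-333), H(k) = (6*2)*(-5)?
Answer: √110/333 ≈ 0.031496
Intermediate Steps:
d(M) = √2*√M (d(M) = √(2*M) = √2*√M)
H(k) = -60 (H(k) = 12*(-5) = -60)
K(I, z) = -√110/333 (K(I, z) = (√2*√55)/(-333) = √110*(-1/333) = -√110/333)
-K(1796, H(-41)) = -(-1)*√110/333 = √110/333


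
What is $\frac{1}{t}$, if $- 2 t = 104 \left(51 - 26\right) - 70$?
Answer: $- \frac{1}{1265} \approx -0.00079051$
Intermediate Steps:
$t = -1265$ ($t = - \frac{104 \left(51 - 26\right) - 70}{2} = - \frac{104 \cdot 25 - 70}{2} = - \frac{2600 - 70}{2} = \left(- \frac{1}{2}\right) 2530 = -1265$)
$\frac{1}{t} = \frac{1}{-1265} = - \frac{1}{1265}$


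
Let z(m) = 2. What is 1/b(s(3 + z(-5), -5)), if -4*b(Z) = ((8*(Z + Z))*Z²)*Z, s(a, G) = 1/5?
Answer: -625/4 ≈ -156.25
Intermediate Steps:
s(a, G) = ⅕
b(Z) = -4*Z⁴ (b(Z) = -(8*(Z + Z))*Z²*Z/4 = -(8*(2*Z))*Z²*Z/4 = -(16*Z)*Z²*Z/4 = -16*Z³*Z/4 = -4*Z⁴)
1/b(s(3 + z(-5), -5)) = 1/(-4*(⅕)⁴) = 1/(-4*1/625) = 1/(-4/625) = -625/4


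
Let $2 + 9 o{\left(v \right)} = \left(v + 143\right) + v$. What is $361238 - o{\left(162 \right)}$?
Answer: $\frac{1083559}{3} \approx 3.6119 \cdot 10^{5}$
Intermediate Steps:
$o{\left(v \right)} = \frac{47}{3} + \frac{2 v}{9}$ ($o{\left(v \right)} = - \frac{2}{9} + \frac{\left(v + 143\right) + v}{9} = - \frac{2}{9} + \frac{\left(143 + v\right) + v}{9} = - \frac{2}{9} + \frac{143 + 2 v}{9} = - \frac{2}{9} + \left(\frac{143}{9} + \frac{2 v}{9}\right) = \frac{47}{3} + \frac{2 v}{9}$)
$361238 - o{\left(162 \right)} = 361238 - \left(\frac{47}{3} + \frac{2}{9} \cdot 162\right) = 361238 - \left(\frac{47}{3} + 36\right) = 361238 - \frac{155}{3} = \frac{1083559}{3}$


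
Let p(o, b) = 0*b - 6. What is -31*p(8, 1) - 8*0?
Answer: 186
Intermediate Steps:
p(o, b) = -6 (p(o, b) = 0 - 6 = -6)
-31*p(8, 1) - 8*0 = -31*(-6) - 8*0 = 186 + 0 = 186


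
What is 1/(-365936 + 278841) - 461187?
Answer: -40167081766/87095 ≈ -4.6119e+5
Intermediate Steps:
1/(-365936 + 278841) - 461187 = 1/(-87095) - 461187 = -1/87095 - 461187 = -40167081766/87095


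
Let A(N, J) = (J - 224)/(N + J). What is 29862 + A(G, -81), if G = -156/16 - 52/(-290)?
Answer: 1568857622/52531 ≈ 29865.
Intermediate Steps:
G = -5551/580 (G = -156*1/16 - 52*(-1/290) = -39/4 + 26/145 = -5551/580 ≈ -9.5707)
A(N, J) = (-224 + J)/(J + N)
29862 + A(G, -81) = 29862 + (-224 - 81)/(-81 - 5551/580) = 29862 - 305/(-52531/580) = 29862 - 580/52531*(-305) = 29862 + 176900/52531 = 1568857622/52531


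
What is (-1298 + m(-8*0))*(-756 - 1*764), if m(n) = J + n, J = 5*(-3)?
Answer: 1995760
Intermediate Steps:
J = -15
m(n) = -15 + n
(-1298 + m(-8*0))*(-756 - 1*764) = (-1298 + (-15 - 8*0))*(-756 - 1*764) = (-1298 + (-15 + 0))*(-756 - 764) = (-1298 - 15)*(-1520) = -1313*(-1520) = 1995760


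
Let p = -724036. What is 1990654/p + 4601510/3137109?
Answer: -1456619842463/1135689925962 ≈ -1.2826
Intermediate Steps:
1990654/p + 4601510/3137109 = 1990654/(-724036) + 4601510/3137109 = 1990654*(-1/724036) + 4601510*(1/3137109) = -995327/362018 + 4601510/3137109 = -1456619842463/1135689925962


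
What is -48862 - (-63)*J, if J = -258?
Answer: -65116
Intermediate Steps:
-48862 - (-63)*J = -48862 - (-63)*(-258) = -48862 - 1*16254 = -48862 - 16254 = -65116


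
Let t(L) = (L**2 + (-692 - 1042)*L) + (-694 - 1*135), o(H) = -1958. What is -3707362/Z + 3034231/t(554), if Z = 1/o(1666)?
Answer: 4751380872672773/654549 ≈ 7.2590e+9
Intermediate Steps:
Z = -1/1958 (Z = 1/(-1958) = -1/1958 ≈ -0.00051073)
t(L) = -829 + L**2 - 1734*L (t(L) = (L**2 - 1734*L) + (-694 - 135) = (L**2 - 1734*L) - 829 = -829 + L**2 - 1734*L)
-3707362/Z + 3034231/t(554) = -3707362/(-1/1958) + 3034231/(-829 + 554**2 - 1734*554) = -3707362*(-1958) + 3034231/(-829 + 306916 - 960636) = 7259014796 + 3034231/(-654549) = 7259014796 + 3034231*(-1/654549) = 7259014796 - 3034231/654549 = 4751380872672773/654549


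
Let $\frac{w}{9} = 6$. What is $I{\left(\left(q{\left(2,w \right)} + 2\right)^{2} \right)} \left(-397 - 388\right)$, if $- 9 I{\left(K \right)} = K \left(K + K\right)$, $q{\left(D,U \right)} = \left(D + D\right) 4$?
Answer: $18312480$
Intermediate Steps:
$w = 54$ ($w = 9 \cdot 6 = 54$)
$q{\left(D,U \right)} = 8 D$ ($q{\left(D,U \right)} = 2 D 4 = 8 D$)
$I{\left(K \right)} = - \frac{2 K^{2}}{9}$ ($I{\left(K \right)} = - \frac{K \left(K + K\right)}{9} = - \frac{K 2 K}{9} = - \frac{2 K^{2}}{9}$)
$I{\left(\left(q{\left(2,w \right)} + 2\right)^{2} \right)} \left(-397 - 388\right) = - \frac{2 \left(\left(8 \cdot 2 + 2\right)^{2}\right)^{2}}{9} \left(-397 - 388\right) = - \frac{2 \left(\left(16 + 2\right)^{2}\right)^{2}}{9} \left(-785\right) = - \frac{2 \left(18^{2}\right)^{2}}{9} \left(-785\right) = - \frac{2 \cdot 324^{2}}{9} \left(-785\right) = \left(- \frac{2}{9}\right) 104976 \left(-785\right) = \left(-23328\right) \left(-785\right) = 18312480$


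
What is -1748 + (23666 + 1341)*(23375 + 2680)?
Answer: 651555637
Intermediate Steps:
-1748 + (23666 + 1341)*(23375 + 2680) = -1748 + 25007*26055 = -1748 + 651557385 = 651555637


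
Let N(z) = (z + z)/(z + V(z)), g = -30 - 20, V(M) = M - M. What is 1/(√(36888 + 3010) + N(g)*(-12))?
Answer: 12/19661 + √39898/39322 ≈ 0.0056901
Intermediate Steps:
V(M) = 0
g = -50
N(z) = 2 (N(z) = (z + z)/(z + 0) = (2*z)/z = 2)
1/(√(36888 + 3010) + N(g)*(-12)) = 1/(√(36888 + 3010) + 2*(-12)) = 1/(√39898 - 24) = 1/(-24 + √39898)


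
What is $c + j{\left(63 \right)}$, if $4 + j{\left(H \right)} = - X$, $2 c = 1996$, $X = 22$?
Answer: $972$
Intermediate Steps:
$c = 998$ ($c = \frac{1}{2} \cdot 1996 = 998$)
$j{\left(H \right)} = -26$ ($j{\left(H \right)} = -4 - 22 = -26$)
$c + j{\left(63 \right)} = 998 - 26 = 972$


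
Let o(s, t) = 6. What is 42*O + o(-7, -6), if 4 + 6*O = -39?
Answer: -295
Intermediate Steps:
O = -43/6 (O = -⅔ + (⅙)*(-39) = -⅔ - 13/2 = -43/6 ≈ -7.1667)
42*O + o(-7, -6) = 42*(-43/6) + 6 = -301 + 6 = -295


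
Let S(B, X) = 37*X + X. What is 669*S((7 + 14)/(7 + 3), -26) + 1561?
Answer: -659411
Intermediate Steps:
S(B, X) = 38*X
669*S((7 + 14)/(7 + 3), -26) + 1561 = 669*(38*(-26)) + 1561 = 669*(-988) + 1561 = -660972 + 1561 = -659411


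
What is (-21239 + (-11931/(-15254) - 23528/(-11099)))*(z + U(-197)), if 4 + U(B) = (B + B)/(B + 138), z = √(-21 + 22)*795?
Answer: -169208401259443619/9988944614 ≈ -1.6940e+7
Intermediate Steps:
z = 795 (z = √1*795 = 1*795 = 795)
U(B) = -4 + 2*B/(138 + B) (U(B) = -4 + (B + B)/(B + 138) = -4 + (2*B)/(138 + B) = -4 + 2*B/(138 + B))
(-21239 + (-11931/(-15254) - 23528/(-11099)))*(z + U(-197)) = (-21239 + (-11931/(-15254) - 23528/(-11099)))*(795 + 2*(-276 - 1*(-197))/(138 - 197)) = (-21239 + (-11931*(-1/15254) - 23528*(-1/11099)))*(795 + 2*(-276 + 197)/(-59)) = (-21239 + (11931/15254 + 23528/11099))*(795 + 2*(-1/59)*(-79)) = (-21239 + 491318281/169304146)*(795 + 158/59) = -3595359438613/169304146*47063/59 = -169208401259443619/9988944614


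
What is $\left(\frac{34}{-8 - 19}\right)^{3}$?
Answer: $- \frac{39304}{19683} \approx -1.9968$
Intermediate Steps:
$\left(\frac{34}{-8 - 19}\right)^{3} = \left(\frac{34}{-27}\right)^{3} = \left(34 \left(- \frac{1}{27}\right)\right)^{3} = \left(- \frac{34}{27}\right)^{3} = - \frac{39304}{19683}$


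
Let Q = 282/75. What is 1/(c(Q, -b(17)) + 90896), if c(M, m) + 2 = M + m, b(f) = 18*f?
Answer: 25/2264794 ≈ 1.1039e-5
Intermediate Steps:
Q = 94/25 (Q = 282*(1/75) = 94/25 ≈ 3.7600)
c(M, m) = -2 + M + m (c(M, m) = -2 + (M + m) = -2 + M + m)
1/(c(Q, -b(17)) + 90896) = 1/((-2 + 94/25 - 18*17) + 90896) = 1/((-2 + 94/25 - 1*306) + 90896) = 1/((-2 + 94/25 - 306) + 90896) = 1/(-7606/25 + 90896) = 1/(2264794/25) = 25/2264794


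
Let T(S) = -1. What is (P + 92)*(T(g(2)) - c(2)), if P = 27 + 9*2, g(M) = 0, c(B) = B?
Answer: -411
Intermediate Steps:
P = 45 (P = 27 + 18 = 45)
(P + 92)*(T(g(2)) - c(2)) = (45 + 92)*(-1 - 1*2) = 137*(-1 - 2) = 137*(-3) = -411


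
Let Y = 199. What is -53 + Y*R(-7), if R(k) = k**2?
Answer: 9698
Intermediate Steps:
-53 + Y*R(-7) = -53 + 199*(-7)**2 = -53 + 199*49 = -53 + 9751 = 9698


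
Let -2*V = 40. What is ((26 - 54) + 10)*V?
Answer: 360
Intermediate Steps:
V = -20 (V = -1/2*40 = -20)
((26 - 54) + 10)*V = ((26 - 54) + 10)*(-20) = (-28 + 10)*(-20) = -18*(-20) = 360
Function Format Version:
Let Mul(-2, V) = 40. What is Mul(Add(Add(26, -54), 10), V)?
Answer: 360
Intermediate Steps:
V = -20 (V = Mul(Rational(-1, 2), 40) = -20)
Mul(Add(Add(26, -54), 10), V) = Mul(Add(Add(26, -54), 10), -20) = Mul(Add(-28, 10), -20) = Mul(-18, -20) = 360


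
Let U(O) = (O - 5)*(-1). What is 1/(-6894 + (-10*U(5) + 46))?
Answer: -1/6848 ≈ -0.00014603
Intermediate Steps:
U(O) = 5 - O (U(O) = (-5 + O)*(-1) = 5 - O)
1/(-6894 + (-10*U(5) + 46)) = 1/(-6894 + (-10*(5 - 1*5) + 46)) = 1/(-6894 + (-10*(5 - 5) + 46)) = 1/(-6894 + (-10*0 + 46)) = 1/(-6894 + (0 + 46)) = 1/(-6894 + 46) = 1/(-6848) = -1/6848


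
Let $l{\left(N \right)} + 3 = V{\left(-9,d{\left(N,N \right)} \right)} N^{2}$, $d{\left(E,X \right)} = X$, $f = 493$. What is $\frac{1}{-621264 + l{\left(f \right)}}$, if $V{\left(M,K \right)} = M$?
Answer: $- \frac{1}{2808708} \approx -3.5604 \cdot 10^{-7}$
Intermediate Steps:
$l{\left(N \right)} = -3 - 9 N^{2}$
$\frac{1}{-621264 + l{\left(f \right)}} = \frac{1}{-621264 - \left(3 + 9 \cdot 493^{2}\right)} = \frac{1}{-621264 - 2187444} = \frac{1}{-2808708} = - \frac{1}{2808708}$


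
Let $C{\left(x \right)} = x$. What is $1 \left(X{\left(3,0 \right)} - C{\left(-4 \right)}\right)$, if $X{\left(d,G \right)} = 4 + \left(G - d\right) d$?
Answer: $-1$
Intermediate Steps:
$X{\left(d,G \right)} = 4 + d \left(G - d\right)$
$1 \left(X{\left(3,0 \right)} - C{\left(-4 \right)}\right) = 1 \left(\left(4 - 3^{2} + 0 \cdot 3\right) - -4\right) = 1 \left(\left(4 - 9 + 0\right) + 4\right) = 1 \left(-5 + 4\right) = 1 \left(-1\right) = -1$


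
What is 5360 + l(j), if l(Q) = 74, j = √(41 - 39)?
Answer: 5434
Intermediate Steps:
j = √2 ≈ 1.4142
5360 + l(j) = 5360 + 74 = 5434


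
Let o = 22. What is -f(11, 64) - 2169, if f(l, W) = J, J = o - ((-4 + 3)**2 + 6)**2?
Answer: -2142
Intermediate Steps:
J = -27 (J = 22 - ((-4 + 3)**2 + 6)**2 = 22 - ((-1)**2 + 6)**2 = 22 - (1 + 6)**2 = 22 - 1*7**2 = 22 - 1*49 = 22 - 49 = -27)
f(l, W) = -27
-f(11, 64) - 2169 = -1*(-27) - 2169 = 27 - 2169 = -2142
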